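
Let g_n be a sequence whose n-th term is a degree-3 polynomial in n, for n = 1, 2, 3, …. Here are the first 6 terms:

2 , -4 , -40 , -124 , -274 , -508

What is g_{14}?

-7564

1st diffs: -6, -36, -84, -150, -234.
2nd diffs: -30, -48, -66, -84.
3rd diffs: -18, -18, -18 (constant).
So g_n = -3n^3 + 3n^2 + 6n - 4.
Evaluating at n = 14 gives g_{14} = -7564.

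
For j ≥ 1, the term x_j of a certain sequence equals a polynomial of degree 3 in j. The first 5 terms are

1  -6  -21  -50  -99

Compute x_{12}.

1st diffs: -7, -15, -29, -49.
2nd diffs: -8, -14, -20.
3rd diffs: -6, -6 (constant).
So x_j = -j^3 + 2j^2 - 6j + 6.
Evaluating at j = 12 gives x_{12} = -1506.

-1506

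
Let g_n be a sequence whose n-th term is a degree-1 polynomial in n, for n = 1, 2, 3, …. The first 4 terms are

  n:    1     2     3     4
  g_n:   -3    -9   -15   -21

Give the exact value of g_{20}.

-117

1st diffs: -6, -6, -6 (constant).
So g_n = -6n + 3.
Evaluating at n = 20 gives g_{20} = -117.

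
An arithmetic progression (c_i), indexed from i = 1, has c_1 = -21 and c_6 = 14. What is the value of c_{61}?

399

Common difference d = (14 - (-21)) / (6 - 1) = 7.
c_i = -21 + (i - 1)·7.
c_{61} = -21 + 60·7 = 399.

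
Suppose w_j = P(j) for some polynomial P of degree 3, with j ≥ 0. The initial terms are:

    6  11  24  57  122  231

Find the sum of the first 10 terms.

1st diffs: 5, 13, 33, 65, 109.
2nd diffs: 8, 20, 32, 44.
3rd diffs: 12, 12, 12 (constant).
Newton forward-difference form: w_j = 6 + 5·C(j,1) + 8·C(j,2) + 12·C(j,3).
Continuing: 396, 629, 942, 1347.
Summing j = 0..9 (10 terms) gives 3765.

3765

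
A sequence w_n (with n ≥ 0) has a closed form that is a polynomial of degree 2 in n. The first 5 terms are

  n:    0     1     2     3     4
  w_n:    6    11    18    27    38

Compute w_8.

1st diffs: 5, 7, 9, 11.
2nd diffs: 2, 2, 2 (constant).
Newton forward-difference form: w_n = 6 + 5·C(n,1) + 2·C(n,2).
At n = 8: n = 8, so w_8 = 6 + 40 + 56 = 102.

102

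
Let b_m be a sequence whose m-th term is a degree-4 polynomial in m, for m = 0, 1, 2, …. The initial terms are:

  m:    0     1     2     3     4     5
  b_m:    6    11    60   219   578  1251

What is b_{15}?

67491

1st diffs: 5, 49, 159, 359, 673.
2nd diffs: 44, 110, 200, 314.
3rd diffs: 66, 90, 114.
4th diffs: 24, 24 (constant).
Newton forward-difference form: b_m = 6 + 5·C(m,1) + 44·C(m,2) + 66·C(m,3) + 24·C(m,4).
At m = 15: m = 15, so b_{15} = 6 + 75 + 4620 + 30030 + 32760 = 67491.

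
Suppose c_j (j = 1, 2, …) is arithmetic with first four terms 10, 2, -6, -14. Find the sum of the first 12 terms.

-408

Common difference d = -8.
c_j = 10 + (j - 1)·(-8).
c_{12} = -78; S = 12·(10 + (-78))/2 = -408.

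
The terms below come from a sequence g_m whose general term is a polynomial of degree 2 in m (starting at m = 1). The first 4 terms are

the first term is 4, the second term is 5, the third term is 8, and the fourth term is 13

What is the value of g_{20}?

365

1st diffs: 1, 3, 5.
2nd diffs: 2, 2 (constant).
So g_m = m^2 - 2m + 5.
Evaluating at m = 20 gives g_{20} = 365.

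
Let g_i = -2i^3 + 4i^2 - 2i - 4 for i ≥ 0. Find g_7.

g_7 = -2·7^3 + 4·7^2 - 2·7 - 4 = -508.

-508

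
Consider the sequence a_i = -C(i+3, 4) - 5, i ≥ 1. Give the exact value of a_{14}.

-2385

C(17, 4) = 2380, so a_{14} = -2385.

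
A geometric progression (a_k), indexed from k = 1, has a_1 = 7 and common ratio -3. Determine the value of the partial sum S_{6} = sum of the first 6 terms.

-1274

a_k = 7·(-3)^(k-1).
S = 7·((-3)^6 - 1)/(-3 - 1) = 7·(729 - 1)/(-4) = -1274.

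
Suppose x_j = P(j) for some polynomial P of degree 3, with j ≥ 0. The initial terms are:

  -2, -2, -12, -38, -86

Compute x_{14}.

1st diffs: 0, -10, -26, -48.
2nd diffs: -10, -16, -22.
3rd diffs: -6, -6 (constant).
So x_j = -j^3 - 2j^2 + 3j - 2.
Evaluating at j = 14 gives x_{14} = -3096.

-3096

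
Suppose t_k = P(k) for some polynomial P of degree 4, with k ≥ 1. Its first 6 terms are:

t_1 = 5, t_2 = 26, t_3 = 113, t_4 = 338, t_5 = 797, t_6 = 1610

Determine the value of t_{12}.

1st diffs: 21, 87, 225, 459, 813.
2nd diffs: 66, 138, 234, 354.
3rd diffs: 72, 96, 120.
4th diffs: 24, 24 (constant).
So t_k = k^4 + 2k^3 - 4k^2 + 4k + 2.
Evaluating at k = 12 gives t_{12} = 23666.

23666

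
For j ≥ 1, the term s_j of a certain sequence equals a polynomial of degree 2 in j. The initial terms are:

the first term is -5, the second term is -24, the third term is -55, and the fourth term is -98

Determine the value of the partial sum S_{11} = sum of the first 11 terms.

-3080

1st diffs: -19, -31, -43.
2nd diffs: -12, -12 (constant).
Newton forward-difference form: s_j = -5 + (-19)·C(j-1,1) + (-12)·C(j-1,2).
Continuing: …, -153, -220, -299, -390, …, s_{11} = -735.
Summing j = 1..11 (11 terms) gives -3080.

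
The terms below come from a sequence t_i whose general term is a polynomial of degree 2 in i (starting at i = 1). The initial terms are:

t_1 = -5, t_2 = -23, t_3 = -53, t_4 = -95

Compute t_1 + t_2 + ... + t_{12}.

-3888

1st diffs: -18, -30, -42.
2nd diffs: -12, -12 (constant).
So t_i = -6i^2 + 1.
Continuing: …, -149, -215, -293, -383, …, t_{12} = -863.
Summing i = 1..12 (12 terms) gives -3888.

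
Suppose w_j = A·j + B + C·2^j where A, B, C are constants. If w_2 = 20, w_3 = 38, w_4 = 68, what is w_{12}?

The three given values yield: 2A + B + 4C = 20; 3A + B + 8C = 38; 4A + B + 16C = 68.
Subtracting the first from the second: A + 4C = 18.
Subtracting the second from the third: A + 8C = 30.
Solving: C = 3, A = 6, then B = -4.
Hence w_{12} = 6·12 + (-4) + 3·4096 = 12356.

12356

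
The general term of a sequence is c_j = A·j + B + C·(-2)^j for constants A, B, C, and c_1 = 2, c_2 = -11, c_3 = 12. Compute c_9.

1014

The three given values yield: A + B - 2C = 2; 2A + B + 4C = -11; 3A + B - 8C = 12.
Subtracting the first from the second: A + 6C = -13.
Subtracting the second from the third: A - 12C = 23.
Solving: C = -2, A = -1, then B = -1.
Therefore c_9 = -9 + (-1) + (-2)·(-512) = 1014.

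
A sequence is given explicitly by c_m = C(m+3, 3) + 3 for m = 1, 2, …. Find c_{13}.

563

C(16, 3) = 560, so c_{13} = 563.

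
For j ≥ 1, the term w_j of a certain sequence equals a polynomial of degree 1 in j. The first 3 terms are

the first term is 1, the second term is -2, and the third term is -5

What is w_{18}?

1st diffs: -3, -3 (constant).
So w_j = -3j + 4.
Evaluating at j = 18 gives w_{18} = -50.

-50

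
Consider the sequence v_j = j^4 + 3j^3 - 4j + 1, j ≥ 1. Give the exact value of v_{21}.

v_{21} = 1·21^4 + 3·21^3 - 4·21 + 1 = 222181.

222181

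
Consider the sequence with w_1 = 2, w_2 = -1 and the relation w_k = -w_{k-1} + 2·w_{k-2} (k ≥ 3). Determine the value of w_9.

257

Step forward from the initial values:
w_3 = 5, w_4 = -7, w_5 = 17, w_6 = -31, w_7 = 65, w_8 = -127, w_9 = 257.
(Characteristic roots are 1 and -2.)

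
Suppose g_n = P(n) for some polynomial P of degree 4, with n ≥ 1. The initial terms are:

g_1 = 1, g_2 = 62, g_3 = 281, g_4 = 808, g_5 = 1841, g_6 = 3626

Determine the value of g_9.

1st diffs: 61, 219, 527, 1033, 1785.
2nd diffs: 158, 308, 506, 752.
3rd diffs: 150, 198, 246.
4th diffs: 48, 48 (constant).
So g_n = 2n^4 + 5n^3 - n^2 - n - 4.
Evaluating at n = 9 gives g_9 = 16673.

16673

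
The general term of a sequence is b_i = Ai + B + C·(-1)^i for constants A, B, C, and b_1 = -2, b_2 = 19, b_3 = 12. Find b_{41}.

At i = 1, 2, 3: A + B - C = -2; 2A + B + C = 19; 3A + B - C = 12.
Subtracting the first from the second: A + 2C = 21.
Subtracting the second from the third: A - 2C = -7.
Solving: C = 7, A = 7, then B = -2.
Hence b_{41} = 7·41 + (-2) + 7·(-1) = 278.

278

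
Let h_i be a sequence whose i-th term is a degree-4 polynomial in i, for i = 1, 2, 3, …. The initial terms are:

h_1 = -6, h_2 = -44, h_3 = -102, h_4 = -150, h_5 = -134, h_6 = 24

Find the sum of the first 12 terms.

1st diffs: -38, -58, -48, 16, 158.
2nd diffs: -20, 10, 64, 142.
3rd diffs: 30, 54, 78.
4th diffs: 24, 24 (constant).
Newton forward-difference form: h_i = -6 + (-38)·C(i-1,1) + (-20)·C(i-1,2) + 30·C(i-1,3) + 24·C(i-1,4).
Continuing: …, 426, 1198, 2490, 4476, …, h_{12} = 11346.
Summing i = 1..12 (12 terms) gives 26878.

26878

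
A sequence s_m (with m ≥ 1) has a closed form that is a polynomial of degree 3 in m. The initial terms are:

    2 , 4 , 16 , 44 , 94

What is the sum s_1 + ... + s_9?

1686

1st diffs: 2, 12, 28, 50.
2nd diffs: 10, 16, 22.
3rd diffs: 6, 6 (constant).
So s_m = m^3 - m^2 - 2m + 4.
Continuing: 172, 284, 436, 634.
Summing m = 1..9 (9 terms) gives 1686.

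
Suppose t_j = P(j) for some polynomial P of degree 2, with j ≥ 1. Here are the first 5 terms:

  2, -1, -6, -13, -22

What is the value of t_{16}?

1st diffs: -3, -5, -7, -9.
2nd diffs: -2, -2, -2 (constant).
So t_j = -j^2 + 3.
Evaluating at j = 16 gives t_{16} = -253.

-253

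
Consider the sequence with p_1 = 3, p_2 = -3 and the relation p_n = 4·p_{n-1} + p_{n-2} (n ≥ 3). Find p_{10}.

Applying the relation repeatedly:
p_3 = -9; p_4 = -39; p_5 = -165; p_6 = -699; p_7 = -2961; p_8 = -12543; p_9 = -53133; p_{10} = -225075.

-225075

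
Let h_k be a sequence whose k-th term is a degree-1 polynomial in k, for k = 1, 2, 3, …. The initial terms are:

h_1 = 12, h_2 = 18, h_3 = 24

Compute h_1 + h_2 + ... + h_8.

1st diffs: 6, 6 (constant).
So h_k = 6k + 6.
Continuing: …, 30, 36, 42, 48, …, h_8 = 54.
Summing k = 1..8 (8 terms) gives 264.

264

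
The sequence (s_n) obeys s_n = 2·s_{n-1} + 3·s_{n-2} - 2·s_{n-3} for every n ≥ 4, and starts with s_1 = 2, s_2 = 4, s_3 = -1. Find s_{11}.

2699

s_4 = 6;  s_5 = 1;  s_6 = 22;  s_7 = 35;  s_8 = 134;  s_9 = 329;  s_{10} = 990;  s_{11} = 2699.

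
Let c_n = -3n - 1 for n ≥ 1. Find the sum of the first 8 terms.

-116

Over n = 1..8: Σn = 36.
Total = (-3)·36 + (-1)·8 = -116.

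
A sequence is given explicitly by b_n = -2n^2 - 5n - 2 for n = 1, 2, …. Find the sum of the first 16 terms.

Over n = 1..16: Σn = 136, Σn² = 1496.
Total = (-2)·1496 + (-5)·136 + (-2)·16 = -3704.

-3704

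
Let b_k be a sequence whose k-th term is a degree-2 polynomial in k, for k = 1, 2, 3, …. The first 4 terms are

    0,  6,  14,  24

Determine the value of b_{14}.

1st diffs: 6, 8, 10.
2nd diffs: 2, 2 (constant).
So b_k = k^2 + 3k - 4.
Evaluating at k = 14 gives b_{14} = 234.

234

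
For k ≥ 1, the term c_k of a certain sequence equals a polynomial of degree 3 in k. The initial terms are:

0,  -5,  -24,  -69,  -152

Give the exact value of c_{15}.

-5712

1st diffs: -5, -19, -45, -83.
2nd diffs: -14, -26, -38.
3rd diffs: -12, -12 (constant).
Newton forward-difference form: c_k = (-5)·C(k-1,1) + (-14)·C(k-1,2) + (-12)·C(k-1,3).
At k = 15: k-1 = 14, so c_{15} = -70 - 1274 - 4368 = -5712.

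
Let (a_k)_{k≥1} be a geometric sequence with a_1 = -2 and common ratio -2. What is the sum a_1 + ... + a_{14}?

a_k = (-2)·(-2)^(k-1).
S = (-2)·((-2)^14 - 1)/(-2 - 1) = (-2)·(16384 - 1)/(-3) = 10922.

10922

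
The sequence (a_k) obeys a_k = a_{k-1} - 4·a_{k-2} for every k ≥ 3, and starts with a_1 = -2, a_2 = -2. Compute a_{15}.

-26970

Compute successive terms:
a_3 = 6;  a_4 = 14;  a_5 = -10;  …;  a_{12} = 462;  a_{13} = 8374;  a_{14} = 6526;  a_{15} = -26970.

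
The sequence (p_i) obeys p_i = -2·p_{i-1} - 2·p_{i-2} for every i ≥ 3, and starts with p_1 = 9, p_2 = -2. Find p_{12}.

512

Iterate the recurrence:
p_3 = -14  p_4 = 32  p_5 = -36  p_6 = 8  p_7 = 56  p_8 = -128  p_9 = 144  p_{10} = -32  p_{11} = -224  p_{12} = 512.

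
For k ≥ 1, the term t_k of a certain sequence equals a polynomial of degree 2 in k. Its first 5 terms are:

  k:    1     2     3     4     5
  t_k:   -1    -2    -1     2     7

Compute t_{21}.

1st diffs: -1, 1, 3, 5.
2nd diffs: 2, 2, 2 (constant).
So t_k = k^2 - 4k + 2.
Evaluating at k = 21 gives t_{21} = 359.

359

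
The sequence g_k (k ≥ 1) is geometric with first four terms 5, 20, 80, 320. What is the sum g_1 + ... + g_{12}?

27962025

Common ratio r = 4.
g_k = 5·4^(k-1).
S = 5·(4^12 - 1)/(4 - 1) = 5·(16777216 - 1)/(3) = 27962025.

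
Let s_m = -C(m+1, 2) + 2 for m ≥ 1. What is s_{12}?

-76

C(13, 2) = 78, so s_{12} = -76.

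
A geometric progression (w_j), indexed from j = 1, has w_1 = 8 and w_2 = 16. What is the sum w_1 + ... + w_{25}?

Common ratio r = 2.
w_j = 8·2^(j-1).
S = 8·(2^25 - 1)/(2 - 1) = 8·(33554432 - 1)/(1) = 268435448.

268435448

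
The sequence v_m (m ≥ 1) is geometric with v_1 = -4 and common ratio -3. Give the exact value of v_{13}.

v_m = (-4)·(-3)^(m-1).
v_{13} = (-4)·(-3)^12 = -2125764.

-2125764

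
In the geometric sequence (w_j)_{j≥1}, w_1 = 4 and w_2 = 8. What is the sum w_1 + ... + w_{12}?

16380

Common ratio r = 2.
w_j = 4·2^(j-1).
S = 4·(2^12 - 1)/(2 - 1) = 4·(4096 - 1)/(1) = 16380.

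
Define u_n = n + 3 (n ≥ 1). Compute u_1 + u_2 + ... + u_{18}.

Over n = 1..18: Σn = 171.
Total = (1)·171 + (3)·18 = 225.

225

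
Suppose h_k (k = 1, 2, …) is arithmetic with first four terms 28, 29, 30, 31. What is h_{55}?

82

Common difference d = 1.
h_k = 28 + (k - 1)·1.
h_{55} = 28 + 54·1 = 82.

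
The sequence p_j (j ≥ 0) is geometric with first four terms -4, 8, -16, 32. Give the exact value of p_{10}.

Common ratio r = -2.
p_j = (-4)·(-2)^(j-0).
p_{10} = (-4)·(-2)^10 = -4096.

-4096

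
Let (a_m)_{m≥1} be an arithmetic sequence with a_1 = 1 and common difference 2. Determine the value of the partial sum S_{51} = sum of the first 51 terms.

2601

a_m = 1 + (m - 1)·2.
a_{51} = 101; S = 51·(1 + 101)/2 = 2601.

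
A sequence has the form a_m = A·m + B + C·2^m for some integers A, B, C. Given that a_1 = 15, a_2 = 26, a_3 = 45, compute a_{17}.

524343

At m = 1, 2, 3: A + B + 2C = 15; 2A + B + 4C = 26; 3A + B + 8C = 45.
Subtracting the first from the second: A + 2C = 11.
Subtracting the second from the third: A + 4C = 19.
Solving: C = 4, A = 3, then B = 4.
So a_m = 3·m + 4 + 4·2^m; at m=17 this is 524343.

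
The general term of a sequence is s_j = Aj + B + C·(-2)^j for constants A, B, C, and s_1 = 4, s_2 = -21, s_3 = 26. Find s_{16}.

Write the equations: A + B - 2C = 4; 2A + B + 4C = -21; 3A + B - 8C = 26.
Subtracting the first from the second: A + 6C = -25.
Subtracting the second from the third: A - 12C = 47.
Solving: C = -4, A = -1, then B = -3.
Hence s_{16} = -1·16 + (-3) + (-4)·65536 = -262163.

-262163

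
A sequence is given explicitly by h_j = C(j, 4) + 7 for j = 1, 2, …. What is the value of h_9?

133

C(9, 4) = 126, so h_9 = 133.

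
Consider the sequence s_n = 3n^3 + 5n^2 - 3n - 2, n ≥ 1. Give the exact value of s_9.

s_9 = 3·9^3 + 5·9^2 - 3·9 - 2 = 2563.

2563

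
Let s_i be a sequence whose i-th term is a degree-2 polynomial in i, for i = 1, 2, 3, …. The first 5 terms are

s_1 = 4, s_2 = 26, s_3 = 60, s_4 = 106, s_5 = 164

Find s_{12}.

906

1st diffs: 22, 34, 46, 58.
2nd diffs: 12, 12, 12 (constant).
Newton forward-difference form: s_i = 4 + 22·C(i-1,1) + 12·C(i-1,2).
At i = 12: i-1 = 11, so s_{12} = 4 + 242 + 660 = 906.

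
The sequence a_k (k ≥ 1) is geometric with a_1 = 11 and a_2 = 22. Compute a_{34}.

Common ratio r = 2.
a_k = 11·2^(k-1).
a_{34} = 11·2^33 = 94489280512.

94489280512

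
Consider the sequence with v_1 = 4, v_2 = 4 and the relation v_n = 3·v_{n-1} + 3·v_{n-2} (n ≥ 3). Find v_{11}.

v_3 = 24  v_4 = 84  v_5 = 324  v_6 = 1224  v_7 = 4644  v_8 = 17604  v_9 = 66744  v_{10} = 253044  v_{11} = 959364.

959364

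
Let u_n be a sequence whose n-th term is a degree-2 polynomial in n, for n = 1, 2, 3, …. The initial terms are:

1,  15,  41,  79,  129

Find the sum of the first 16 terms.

1st diffs: 14, 26, 38, 50.
2nd diffs: 12, 12, 12 (constant).
So u_n = 6n^2 - 4n - 1.
Continuing: …, 191, 265, 351, 449, …, u_{16} = 1471.
Summing n = 1..16 (16 terms) gives 8416.

8416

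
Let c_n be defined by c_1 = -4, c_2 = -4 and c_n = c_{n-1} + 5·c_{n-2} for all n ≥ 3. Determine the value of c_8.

Step forward from the initial values:
c_3 = -24;  c_4 = -44;  c_5 = -164;  c_6 = -384;  c_7 = -1204;  c_8 = -3124.

-3124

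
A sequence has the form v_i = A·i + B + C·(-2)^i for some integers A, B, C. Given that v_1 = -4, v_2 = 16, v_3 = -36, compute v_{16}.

At i = 1, 2, 3: A + B - 2C = -4; 2A + B + 4C = 16; 3A + B - 8C = -36.
Subtracting the first from the second: A + 6C = 20.
Subtracting the second from the third: A - 12C = -52.
Solving: C = 4, A = -4, then B = 8.
So v_i = -4·i + 8 + 4·(-2)^i; at i=16 this is 262088.

262088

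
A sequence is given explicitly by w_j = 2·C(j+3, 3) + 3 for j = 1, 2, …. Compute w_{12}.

C(15, 3) = 455, so w_{12} = 913.

913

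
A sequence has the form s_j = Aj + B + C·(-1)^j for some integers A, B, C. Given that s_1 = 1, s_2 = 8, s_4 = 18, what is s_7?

31

Plug in j = 1, 2, 4: A + B - C = 1; 2A + B + C = 8; 4A + B + C = 18.
Subtracting the first from the second: A + 2C = 7.
Subtracting the second from the third: 2A = 10.
Solving: C = 1, A = 5, then B = -3.
Therefore s_7 = 35 + (-3) + 1·(-1) = 31.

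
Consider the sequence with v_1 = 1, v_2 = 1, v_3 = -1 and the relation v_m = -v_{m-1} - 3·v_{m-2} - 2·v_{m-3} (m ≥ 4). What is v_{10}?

Applying the relation repeatedly:
v_4 = -4, v_5 = 5, v_6 = 9, v_7 = -16, v_8 = -21, v_9 = 51, v_{10} = 44.

44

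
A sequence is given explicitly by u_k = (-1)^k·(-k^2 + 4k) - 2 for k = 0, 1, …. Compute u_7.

19

(-1)^7 = -1; -k^2 + 4k at k=7 is -21; so u_7 = 19.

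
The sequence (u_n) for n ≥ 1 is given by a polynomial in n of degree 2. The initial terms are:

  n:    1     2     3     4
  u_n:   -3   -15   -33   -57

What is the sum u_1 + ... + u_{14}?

-3318

1st diffs: -12, -18, -24.
2nd diffs: -6, -6 (constant).
Newton forward-difference form: u_n = -3 + (-12)·C(n-1,1) + (-6)·C(n-1,2).
Continuing: …, -87, -123, -165, -213, …, u_{14} = -627.
Summing n = 1..14 (14 terms) gives -3318.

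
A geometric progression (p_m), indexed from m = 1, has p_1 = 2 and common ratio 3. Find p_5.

p_m = 2·3^(m-1).
p_5 = 2·3^4 = 162.

162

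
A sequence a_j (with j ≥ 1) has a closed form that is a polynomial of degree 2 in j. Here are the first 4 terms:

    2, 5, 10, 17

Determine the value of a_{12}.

145

1st diffs: 3, 5, 7.
2nd diffs: 2, 2 (constant).
So a_j = j^2 + 1.
Evaluating at j = 12 gives a_{12} = 145.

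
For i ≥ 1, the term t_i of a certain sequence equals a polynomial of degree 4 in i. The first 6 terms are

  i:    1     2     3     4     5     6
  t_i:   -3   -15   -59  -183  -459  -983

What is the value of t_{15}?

1st diffs: -12, -44, -124, -276, -524.
2nd diffs: -32, -80, -152, -248.
3rd diffs: -48, -72, -96.
4th diffs: -24, -24 (constant).
Newton forward-difference form: t_i = -3 + (-12)·C(i-1,1) + (-32)·C(i-1,2) + (-48)·C(i-1,3) + (-24)·C(i-1,4).
At i = 15: i-1 = 14, so t_{15} = -3 - 168 - 2912 - 17472 - 24024 = -44579.

-44579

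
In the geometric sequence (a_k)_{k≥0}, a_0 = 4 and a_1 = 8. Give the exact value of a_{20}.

Common ratio r = 2.
a_k = 4·2^(k-0).
a_{20} = 4·2^20 = 4194304.

4194304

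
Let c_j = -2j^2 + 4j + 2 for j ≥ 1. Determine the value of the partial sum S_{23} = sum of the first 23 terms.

-7498

Over j = 1..23: Σj = 276, Σj² = 4324.
Total = (-2)·4324 + (4)·276 + (2)·23 = -7498.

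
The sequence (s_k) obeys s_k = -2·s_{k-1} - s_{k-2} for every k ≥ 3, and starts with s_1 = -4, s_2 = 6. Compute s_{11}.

Step forward from the initial values:
s_3 = -8;  s_4 = 10;  s_5 = -12;  s_6 = 14;  s_7 = -16;  s_8 = 18;  s_9 = -20;  s_{10} = 22;  s_{11} = -24.
(Characteristic roots are -1 and -1.)

-24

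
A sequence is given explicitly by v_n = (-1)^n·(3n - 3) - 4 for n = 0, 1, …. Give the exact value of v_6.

(-1)^6 = 1; 3n - 3 at n=6 is 15; so v_6 = 11.

11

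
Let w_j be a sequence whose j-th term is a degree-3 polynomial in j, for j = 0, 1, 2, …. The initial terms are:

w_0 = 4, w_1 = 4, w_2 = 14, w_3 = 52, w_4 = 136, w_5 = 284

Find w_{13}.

5932

1st diffs: 0, 10, 38, 84, 148.
2nd diffs: 10, 28, 46, 64.
3rd diffs: 18, 18, 18 (constant).
So w_j = 3j^3 - 4j^2 + j + 4.
Evaluating at j = 13 gives w_{13} = 5932.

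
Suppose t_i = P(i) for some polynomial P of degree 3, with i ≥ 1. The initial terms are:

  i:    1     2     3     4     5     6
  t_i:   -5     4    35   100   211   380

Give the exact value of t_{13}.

4195

1st diffs: 9, 31, 65, 111, 169.
2nd diffs: 22, 34, 46, 58.
3rd diffs: 12, 12, 12 (constant).
Newton forward-difference form: t_i = -5 + 9·C(i-1,1) + 22·C(i-1,2) + 12·C(i-1,3).
At i = 13: i-1 = 12, so t_{13} = -5 + 108 + 1452 + 2640 = 4195.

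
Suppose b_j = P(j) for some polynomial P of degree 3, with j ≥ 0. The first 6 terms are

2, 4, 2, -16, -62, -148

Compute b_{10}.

1st diffs: 2, -2, -18, -46, -86.
2nd diffs: -4, -16, -28, -40.
3rd diffs: -12, -12, -12 (constant).
Newton forward-difference form: b_j = 2 + 2·C(j,1) + (-4)·C(j,2) + (-12)·C(j,3).
At j = 10: j = 10, so b_{10} = 2 + 20 - 180 - 1440 = -1598.

-1598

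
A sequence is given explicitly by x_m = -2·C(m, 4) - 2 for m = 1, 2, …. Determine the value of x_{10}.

C(10, 4) = 210, so x_{10} = -422.

-422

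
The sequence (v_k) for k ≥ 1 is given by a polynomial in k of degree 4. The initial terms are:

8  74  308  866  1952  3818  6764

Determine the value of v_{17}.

195944

1st diffs: 66, 234, 558, 1086, 1866, 2946.
2nd diffs: 168, 324, 528, 780, 1080.
3rd diffs: 156, 204, 252, 300.
4th diffs: 48, 48, 48 (constant).
Newton forward-difference form: v_k = 8 + 66·C(k-1,1) + 168·C(k-1,2) + 156·C(k-1,3) + 48·C(k-1,4).
At k = 17: k-1 = 16, so v_{17} = 8 + 1056 + 20160 + 87360 + 87360 = 195944.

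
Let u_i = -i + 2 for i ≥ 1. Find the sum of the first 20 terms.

-170

Over i = 1..20: Σi = 210.
Total = (-1)·210 + (2)·20 = -170.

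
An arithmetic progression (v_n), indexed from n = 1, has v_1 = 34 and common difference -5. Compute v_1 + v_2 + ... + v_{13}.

v_n = 34 + (n - 1)·(-5).
v_{13} = -26; S = 13·(34 + (-26))/2 = 52.

52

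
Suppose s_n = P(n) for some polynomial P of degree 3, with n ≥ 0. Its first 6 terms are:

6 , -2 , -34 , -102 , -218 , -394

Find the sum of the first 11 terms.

-8294

1st diffs: -8, -32, -68, -116, -176.
2nd diffs: -24, -36, -48, -60.
3rd diffs: -12, -12, -12 (constant).
So s_n = -2n^3 - 6n^2 + 6.
Continuing: …, -642, -974, -1402, -1938, …, s_{10} = -2594.
Summing n = 0..10 (11 terms) gives -8294.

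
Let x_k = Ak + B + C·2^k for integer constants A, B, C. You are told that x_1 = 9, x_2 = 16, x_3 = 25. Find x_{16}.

Plug in k = 1, 2, 3: A + B + 2C = 9; 2A + B + 4C = 16; 3A + B + 8C = 25.
Subtracting the first from the second: A + 2C = 7.
Subtracting the second from the third: A + 4C = 9.
Solving: C = 1, A = 5, then B = 2.
Hence x_{16} = 5·16 + 2 + 1·65536 = 65618.

65618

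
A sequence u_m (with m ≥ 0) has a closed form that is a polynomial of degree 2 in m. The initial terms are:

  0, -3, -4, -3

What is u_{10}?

1st diffs: -3, -1, 1.
2nd diffs: 2, 2 (constant).
So u_m = m^2 - 4m.
Evaluating at m = 10 gives u_{10} = 60.

60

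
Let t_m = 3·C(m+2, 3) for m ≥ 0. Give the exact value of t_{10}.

C(12, 3) = 220, so t_{10} = 660.

660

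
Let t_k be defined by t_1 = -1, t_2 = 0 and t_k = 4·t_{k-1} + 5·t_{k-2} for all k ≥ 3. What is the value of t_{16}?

-5086263020

t_3 = -5  t_4 = -20  t_5 = -105  …  t_{13} = -40690105  t_{14} = -203450520  t_{15} = -1017252605  t_{16} = -5086263020.
(Characteristic roots are 5 and -1.)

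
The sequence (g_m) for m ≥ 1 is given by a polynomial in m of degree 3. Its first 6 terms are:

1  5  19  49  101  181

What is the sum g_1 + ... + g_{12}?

5446

1st diffs: 4, 14, 30, 52, 80.
2nd diffs: 10, 16, 22, 28.
3rd diffs: 6, 6, 6 (constant).
So g_m = m^3 - m^2 + 1.
Continuing: …, 295, 449, 649, 901, …, g_{12} = 1585.
Summing m = 1..12 (12 terms) gives 5446.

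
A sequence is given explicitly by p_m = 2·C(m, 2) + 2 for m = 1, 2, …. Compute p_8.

58

C(8, 2) = 28, so p_8 = 58.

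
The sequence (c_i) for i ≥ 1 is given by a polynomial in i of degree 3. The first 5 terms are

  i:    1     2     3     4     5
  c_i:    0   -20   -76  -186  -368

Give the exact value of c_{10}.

1st diffs: -20, -56, -110, -182.
2nd diffs: -36, -54, -72.
3rd diffs: -18, -18 (constant).
Newton forward-difference form: c_i = (-20)·C(i-1,1) + (-36)·C(i-1,2) + (-18)·C(i-1,3).
At i = 10: i-1 = 9, so c_{10} = -180 - 1296 - 1512 = -2988.

-2988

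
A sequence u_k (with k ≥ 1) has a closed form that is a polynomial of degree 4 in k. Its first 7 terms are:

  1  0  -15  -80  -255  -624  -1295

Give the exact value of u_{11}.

-9999

1st diffs: -1, -15, -65, -175, -369, -671.
2nd diffs: -14, -50, -110, -194, -302.
3rd diffs: -36, -60, -84, -108.
4th diffs: -24, -24, -24 (constant).
Newton forward-difference form: u_k = 1 + (-1)·C(k-1,1) + (-14)·C(k-1,2) + (-36)·C(k-1,3) + (-24)·C(k-1,4).
At k = 11: k-1 = 10, so u_{11} = 1 - 10 - 630 - 4320 - 5040 = -9999.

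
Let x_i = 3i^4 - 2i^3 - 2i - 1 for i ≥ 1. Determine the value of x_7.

x_7 = 3·7^4 - 2·7^3 - 2·7 - 1 = 6502.

6502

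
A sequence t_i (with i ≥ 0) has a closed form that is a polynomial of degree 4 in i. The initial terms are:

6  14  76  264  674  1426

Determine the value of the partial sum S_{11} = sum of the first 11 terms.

44264

1st diffs: 8, 62, 188, 410, 752.
2nd diffs: 54, 126, 222, 342.
3rd diffs: 72, 96, 120.
4th diffs: 24, 24 (constant).
So t_i = i^4 + 6i^3 + 2i^2 - i + 6.
Continuing: …, 2664, 4556, 7294, 11094, …, t_{10} = 16196.
Summing i = 0..10 (11 terms) gives 44264.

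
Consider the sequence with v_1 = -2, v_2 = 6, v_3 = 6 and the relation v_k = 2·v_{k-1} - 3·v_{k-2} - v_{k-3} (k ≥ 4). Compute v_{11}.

Step forward from the initial values:
v_4 = -4  v_5 = -32  v_6 = -58  v_7 = -16  v_8 = 174  v_9 = 454  v_{10} = 402  v_{11} = -732.

-732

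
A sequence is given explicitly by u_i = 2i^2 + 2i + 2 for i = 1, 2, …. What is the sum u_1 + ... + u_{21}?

7126

Over i = 1..21: Σi = 231, Σi² = 3311.
Total = (2)·3311 + (2)·231 + (2)·21 = 7126.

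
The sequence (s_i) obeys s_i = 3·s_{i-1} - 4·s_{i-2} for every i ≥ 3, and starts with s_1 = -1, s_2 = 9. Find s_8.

Compute successive terms:
s_3 = 31; s_4 = 57; s_5 = 47; s_6 = -87; s_7 = -449; s_8 = -999.

-999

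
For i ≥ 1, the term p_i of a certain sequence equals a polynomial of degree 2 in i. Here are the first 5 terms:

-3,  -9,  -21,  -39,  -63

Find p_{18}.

-921

1st diffs: -6, -12, -18, -24.
2nd diffs: -6, -6, -6 (constant).
Newton forward-difference form: p_i = -3 + (-6)·C(i-1,1) + (-6)·C(i-1,2).
At i = 18: i-1 = 17, so p_{18} = -3 - 102 - 816 = -921.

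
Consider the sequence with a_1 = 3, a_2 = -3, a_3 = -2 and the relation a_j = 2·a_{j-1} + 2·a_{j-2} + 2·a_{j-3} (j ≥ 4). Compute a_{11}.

-10232

Compute successive terms:
a_4 = -4;  a_5 = -18;  a_6 = -48;  a_7 = -140;  a_8 = -412;  a_9 = -1200;  a_{10} = -3504;  a_{11} = -10232.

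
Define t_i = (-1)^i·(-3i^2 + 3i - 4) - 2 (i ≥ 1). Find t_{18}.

(-1)^18 = 1; -3i^2 + 3i - 4 at i=18 is -922; so t_{18} = -924.

-924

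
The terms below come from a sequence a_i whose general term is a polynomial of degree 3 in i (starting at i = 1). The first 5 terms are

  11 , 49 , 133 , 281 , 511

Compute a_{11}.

1st diffs: 38, 84, 148, 230.
2nd diffs: 46, 64, 82.
3rd diffs: 18, 18 (constant).
Newton forward-difference form: a_i = 11 + 38·C(i-1,1) + 46·C(i-1,2) + 18·C(i-1,3).
At i = 11: i-1 = 10, so a_{11} = 11 + 380 + 2070 + 2160 = 4621.

4621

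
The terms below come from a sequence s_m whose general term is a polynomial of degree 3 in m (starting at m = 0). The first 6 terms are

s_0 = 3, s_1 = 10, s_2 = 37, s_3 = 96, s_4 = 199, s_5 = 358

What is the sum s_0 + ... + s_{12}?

14885

1st diffs: 7, 27, 59, 103, 159.
2nd diffs: 20, 32, 44, 56.
3rd diffs: 12, 12, 12 (constant).
Newton forward-difference form: s_m = 3 + 7·C(m,1) + 20·C(m,2) + 12·C(m,3).
Continuing: …, 585, 892, 1291, 1794, …, s_{12} = 4047.
Summing m = 0..12 (13 terms) gives 14885.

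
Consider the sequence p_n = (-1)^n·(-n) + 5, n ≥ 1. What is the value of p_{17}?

(-1)^17 = -1; -n at n=17 is -17; so p_{17} = 22.

22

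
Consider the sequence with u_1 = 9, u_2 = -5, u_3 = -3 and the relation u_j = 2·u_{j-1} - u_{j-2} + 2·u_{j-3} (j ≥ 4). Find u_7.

69

Iterate the recurrence:
u_4 = 17;  u_5 = 27;  u_6 = 31;  u_7 = 69.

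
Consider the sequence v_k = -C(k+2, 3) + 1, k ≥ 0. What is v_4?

C(6, 3) = 20, so v_4 = -19.

-19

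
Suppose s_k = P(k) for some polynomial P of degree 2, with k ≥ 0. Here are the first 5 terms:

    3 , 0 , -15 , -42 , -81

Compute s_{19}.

-2106

1st diffs: -3, -15, -27, -39.
2nd diffs: -12, -12, -12 (constant).
Newton forward-difference form: s_k = 3 + (-3)·C(k,1) + (-12)·C(k,2).
At k = 19: k = 19, so s_{19} = 3 - 57 - 2052 = -2106.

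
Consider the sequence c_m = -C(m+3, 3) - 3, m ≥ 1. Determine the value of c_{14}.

C(17, 3) = 680, so c_{14} = -683.

-683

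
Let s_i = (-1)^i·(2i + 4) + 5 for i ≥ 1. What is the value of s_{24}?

(-1)^24 = 1; 2i + 4 at i=24 is 52; so s_{24} = 57.

57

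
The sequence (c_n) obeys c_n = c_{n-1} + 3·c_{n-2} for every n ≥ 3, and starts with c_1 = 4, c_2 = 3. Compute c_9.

Applying the relation repeatedly:
c_3 = 15  c_4 = 24  c_5 = 69  c_6 = 141  c_7 = 348  c_8 = 771  c_9 = 1815.

1815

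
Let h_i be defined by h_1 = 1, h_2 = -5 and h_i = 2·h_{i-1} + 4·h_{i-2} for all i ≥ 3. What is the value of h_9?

Iterate the recurrence:
h_3 = -6, h_4 = -32, h_5 = -88, h_6 = -304, h_7 = -960, h_8 = -3136, h_9 = -10112.

-10112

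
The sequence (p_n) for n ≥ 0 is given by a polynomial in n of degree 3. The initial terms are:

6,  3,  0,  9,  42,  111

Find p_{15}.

1st diffs: -3, -3, 9, 33, 69.
2nd diffs: 0, 12, 24, 36.
3rd diffs: 12, 12, 12 (constant).
So p_n = 2n^3 - 6n^2 + n + 6.
Evaluating at n = 15 gives p_{15} = 5421.

5421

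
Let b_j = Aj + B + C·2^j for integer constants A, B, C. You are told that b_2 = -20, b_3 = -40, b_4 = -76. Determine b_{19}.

-2097224

Write the equations: 2A + B + 4C = -20; 3A + B + 8C = -40; 4A + B + 16C = -76.
Subtracting the first from the second: A + 4C = -20.
Subtracting the second from the third: A + 8C = -36.
Solving: C = -4, A = -4, then B = 4.
So b_j = -4·j + 4 + (-4)·2^j; at j=19 this is -2097224.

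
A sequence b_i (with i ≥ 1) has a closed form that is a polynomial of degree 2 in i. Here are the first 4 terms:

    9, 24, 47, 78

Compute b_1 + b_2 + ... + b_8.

1st diffs: 15, 23, 31.
2nd diffs: 8, 8 (constant).
Newton forward-difference form: b_i = 9 + 15·C(i-1,1) + 8·C(i-1,2).
Continuing: 117, 164, 219, 282.
Summing i = 1..8 (8 terms) gives 940.

940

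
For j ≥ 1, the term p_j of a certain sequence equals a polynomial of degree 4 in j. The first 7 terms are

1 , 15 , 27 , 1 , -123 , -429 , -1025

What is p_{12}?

1st diffs: 14, 12, -26, -124, -306, -596.
2nd diffs: -2, -38, -98, -182, -290.
3rd diffs: -36, -60, -84, -108.
4th diffs: -24, -24, -24 (constant).
Newton forward-difference form: p_j = 1 + 14·C(j-1,1) + (-2)·C(j-1,2) + (-36)·C(j-1,3) + (-24)·C(j-1,4).
At j = 12: j-1 = 11, so p_{12} = 1 + 154 - 110 - 5940 - 7920 = -13815.

-13815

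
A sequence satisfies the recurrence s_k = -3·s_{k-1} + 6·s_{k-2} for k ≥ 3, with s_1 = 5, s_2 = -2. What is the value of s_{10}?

-900720

Step forward from the initial values:
s_3 = 36, s_4 = -120, s_5 = 576, s_6 = -2448, s_7 = 10800, s_8 = -47088, s_9 = 206064, s_{10} = -900720.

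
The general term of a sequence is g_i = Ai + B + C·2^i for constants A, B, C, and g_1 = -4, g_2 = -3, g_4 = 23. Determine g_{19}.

Write the equations: A + B + 2C = -4; 2A + B + 4C = -3; 4A + B + 16C = 23.
Subtracting the first from the second: A + 2C = 1.
Subtracting the second from the third: 2A + 12C = 26.
Solving: C = 3, A = -5, then B = -5.
So g_i = -5·i + (-5) + 3·2^i; at i=19 this is 1572764.

1572764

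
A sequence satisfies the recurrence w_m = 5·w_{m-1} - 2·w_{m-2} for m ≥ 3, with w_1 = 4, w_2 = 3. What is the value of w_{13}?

Step forward from the initial values:
w_3 = 7;  w_4 = 29;  w_5 = 131;  …;  w_{10} = 258453;  w_{11} = 1178947;  w_{12} = 5377829;  w_{13} = 24531251.

24531251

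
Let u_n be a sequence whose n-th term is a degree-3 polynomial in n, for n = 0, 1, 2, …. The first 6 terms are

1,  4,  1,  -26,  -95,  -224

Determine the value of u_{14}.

-7055

1st diffs: 3, -3, -27, -69, -129.
2nd diffs: -6, -24, -42, -60.
3rd diffs: -18, -18, -18 (constant).
Newton forward-difference form: u_n = 1 + 3·C(n,1) + (-6)·C(n,2) + (-18)·C(n,3).
At n = 14: n = 14, so u_{14} = 1 + 42 - 546 - 6552 = -7055.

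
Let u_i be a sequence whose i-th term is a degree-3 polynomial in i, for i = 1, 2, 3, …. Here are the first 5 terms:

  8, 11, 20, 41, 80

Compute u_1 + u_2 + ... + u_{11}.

1st diffs: 3, 9, 21, 39.
2nd diffs: 6, 12, 18.
3rd diffs: 6, 6 (constant).
Newton forward-difference form: u_i = 8 + 3·C(i-1,1) + 6·C(i-1,2) + 6·C(i-1,3).
Continuing: …, 143, 236, 365, 536, …, u_{11} = 1028.
Summing i = 1..11 (11 terms) gives 3223.

3223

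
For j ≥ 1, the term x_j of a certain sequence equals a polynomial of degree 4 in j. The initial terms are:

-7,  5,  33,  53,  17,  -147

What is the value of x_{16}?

-41827

1st diffs: 12, 28, 20, -36, -164.
2nd diffs: 16, -8, -56, -128.
3rd diffs: -24, -48, -72.
4th diffs: -24, -24 (constant).
So x_j = -j^4 + 6j^3 - 3j^2 - 6j - 3.
Evaluating at j = 16 gives x_{16} = -41827.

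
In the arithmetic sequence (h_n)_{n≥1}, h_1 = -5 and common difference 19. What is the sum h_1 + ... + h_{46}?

19435

h_n = -5 + (n - 1)·19.
h_{46} = 850; S = 46·(-5 + 850)/2 = 19435.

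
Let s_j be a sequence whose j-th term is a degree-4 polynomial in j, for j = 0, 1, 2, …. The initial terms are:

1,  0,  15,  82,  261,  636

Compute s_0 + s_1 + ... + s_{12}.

61139

1st diffs: -1, 15, 67, 179, 375.
2nd diffs: 16, 52, 112, 196.
3rd diffs: 36, 60, 84.
4th diffs: 24, 24 (constant).
Newton forward-difference form: s_j = 1 + (-1)·C(j,1) + 16·C(j,2) + 36·C(j,3) + 24·C(j,4).
Continuing: …, 1315, 2430, 4137, 6616, …, s_{12} = 20845.
Summing j = 0..12 (13 terms) gives 61139.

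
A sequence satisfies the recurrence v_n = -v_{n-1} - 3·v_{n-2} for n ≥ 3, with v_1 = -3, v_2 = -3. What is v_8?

v_3 = 12;  v_4 = -3;  v_5 = -33;  v_6 = 42;  v_7 = 57;  v_8 = -183.

-183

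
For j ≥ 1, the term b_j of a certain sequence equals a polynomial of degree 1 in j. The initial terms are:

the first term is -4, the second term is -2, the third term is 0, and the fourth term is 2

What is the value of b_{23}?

40

1st diffs: 2, 2, 2 (constant).
So b_j = 2j - 6.
Evaluating at j = 23 gives b_{23} = 40.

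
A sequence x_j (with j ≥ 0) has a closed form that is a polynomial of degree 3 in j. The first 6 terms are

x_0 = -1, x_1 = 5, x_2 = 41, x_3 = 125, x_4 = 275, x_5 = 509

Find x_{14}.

1st diffs: 6, 36, 84, 150, 234.
2nd diffs: 30, 48, 66, 84.
3rd diffs: 18, 18, 18 (constant).
Newton forward-difference form: x_j = -1 + 6·C(j,1) + 30·C(j,2) + 18·C(j,3).
At j = 14: j = 14, so x_{14} = -1 + 84 + 2730 + 6552 = 9365.

9365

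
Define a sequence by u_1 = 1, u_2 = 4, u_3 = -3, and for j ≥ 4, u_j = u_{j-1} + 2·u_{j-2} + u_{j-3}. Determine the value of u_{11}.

570

Applying the relation repeatedly:
u_4 = 6, u_5 = 4, u_6 = 13, u_7 = 27, u_8 = 57, u_9 = 124, u_{10} = 265, u_{11} = 570.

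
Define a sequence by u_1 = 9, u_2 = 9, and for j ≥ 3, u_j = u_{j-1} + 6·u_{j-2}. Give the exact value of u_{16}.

Iterate the recurrence:
u_3 = 63;  u_4 = 117;  u_5 = 495;  …;  u_{13} = 2884527;  u_{14} = 8579853;  u_{15} = 25887015;  u_{16} = 77366133.
(Characteristic roots are 3 and -2.)

77366133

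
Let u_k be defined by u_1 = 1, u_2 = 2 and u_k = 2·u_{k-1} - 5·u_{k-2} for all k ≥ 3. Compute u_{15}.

Iterate the recurrence:
u_3 = -1; u_4 = -12; u_5 = -19; …; u_{12} = 5148; u_{13} = 16901; u_{14} = 8062; u_{15} = -68381.

-68381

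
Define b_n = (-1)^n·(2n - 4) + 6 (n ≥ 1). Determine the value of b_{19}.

-28

(-1)^19 = -1; 2n - 4 at n=19 is 34; so b_{19} = -28.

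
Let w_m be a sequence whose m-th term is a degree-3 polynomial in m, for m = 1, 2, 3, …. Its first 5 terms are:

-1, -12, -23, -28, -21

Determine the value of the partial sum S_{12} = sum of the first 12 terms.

2232

1st diffs: -11, -11, -5, 7.
2nd diffs: 0, 6, 12.
3rd diffs: 6, 6 (constant).
So w_m = m^3 - 6m^2 + 4.
Continuing: …, 4, 53, 132, 247, …, w_{12} = 868.
Summing m = 1..12 (12 terms) gives 2232.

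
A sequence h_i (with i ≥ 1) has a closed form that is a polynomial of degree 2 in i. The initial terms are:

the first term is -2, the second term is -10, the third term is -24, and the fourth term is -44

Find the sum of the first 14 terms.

1st diffs: -8, -14, -20.
2nd diffs: -6, -6 (constant).
So h_i = -3i^2 + i.
Continuing: …, -70, -102, -140, -184, …, h_{14} = -574.
Summing i = 1..14 (14 terms) gives -2940.

-2940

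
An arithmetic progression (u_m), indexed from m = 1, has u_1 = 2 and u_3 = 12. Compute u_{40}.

Common difference d = (12 - 2) / (3 - 1) = 5.
u_m = 2 + (m - 1)·5.
u_{40} = 2 + 39·5 = 197.

197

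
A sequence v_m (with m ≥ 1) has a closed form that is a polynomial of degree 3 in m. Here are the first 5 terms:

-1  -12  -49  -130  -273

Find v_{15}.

-9073

1st diffs: -11, -37, -81, -143.
2nd diffs: -26, -44, -62.
3rd diffs: -18, -18 (constant).
Newton forward-difference form: v_m = -1 + (-11)·C(m-1,1) + (-26)·C(m-1,2) + (-18)·C(m-1,3).
At m = 15: m-1 = 14, so v_{15} = -1 - 154 - 2366 - 6552 = -9073.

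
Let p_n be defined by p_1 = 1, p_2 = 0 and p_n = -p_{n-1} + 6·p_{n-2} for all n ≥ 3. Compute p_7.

Iterate the recurrence:
p_3 = 6, p_4 = -6, p_5 = 42, p_6 = -78, p_7 = 330.
(Characteristic roots are 2 and -3.)

330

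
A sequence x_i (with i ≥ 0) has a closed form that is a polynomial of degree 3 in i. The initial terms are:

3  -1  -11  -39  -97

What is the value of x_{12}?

-3081

1st diffs: -4, -10, -28, -58.
2nd diffs: -6, -18, -30.
3rd diffs: -12, -12 (constant).
Newton forward-difference form: x_i = 3 + (-4)·C(i,1) + (-6)·C(i,2) + (-12)·C(i,3).
At i = 12: i = 12, so x_{12} = 3 - 48 - 396 - 2640 = -3081.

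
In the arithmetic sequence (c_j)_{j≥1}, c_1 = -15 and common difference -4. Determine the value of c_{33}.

c_j = -15 + (j - 1)·(-4).
c_{33} = -15 + 32·(-4) = -143.

-143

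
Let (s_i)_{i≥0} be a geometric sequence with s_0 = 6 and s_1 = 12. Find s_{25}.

201326592

Common ratio r = 2.
s_i = 6·2^(i-0).
s_{25} = 6·2^25 = 201326592.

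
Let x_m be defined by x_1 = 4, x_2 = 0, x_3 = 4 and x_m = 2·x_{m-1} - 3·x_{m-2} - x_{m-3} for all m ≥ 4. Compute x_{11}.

Applying the relation repeatedly:
x_4 = 4;  x_5 = -4;  x_6 = -24;  x_7 = -40;  x_8 = -4;  x_9 = 136;  x_{10} = 324;  x_{11} = 244.

244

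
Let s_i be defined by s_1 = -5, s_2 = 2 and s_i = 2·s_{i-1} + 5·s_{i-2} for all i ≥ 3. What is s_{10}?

s_3 = -21; s_4 = -32; s_5 = -169; s_6 = -498; s_7 = -1841; s_8 = -6172; s_9 = -21549; s_{10} = -73958.

-73958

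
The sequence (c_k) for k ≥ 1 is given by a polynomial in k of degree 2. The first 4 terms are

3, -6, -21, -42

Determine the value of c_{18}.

1st diffs: -9, -15, -21.
2nd diffs: -6, -6 (constant).
So c_k = -3k^2 + 6.
Evaluating at k = 18 gives c_{18} = -966.

-966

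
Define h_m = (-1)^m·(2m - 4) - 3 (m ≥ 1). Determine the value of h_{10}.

13

(-1)^10 = 1; 2m - 4 at m=10 is 16; so h_{10} = 13.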